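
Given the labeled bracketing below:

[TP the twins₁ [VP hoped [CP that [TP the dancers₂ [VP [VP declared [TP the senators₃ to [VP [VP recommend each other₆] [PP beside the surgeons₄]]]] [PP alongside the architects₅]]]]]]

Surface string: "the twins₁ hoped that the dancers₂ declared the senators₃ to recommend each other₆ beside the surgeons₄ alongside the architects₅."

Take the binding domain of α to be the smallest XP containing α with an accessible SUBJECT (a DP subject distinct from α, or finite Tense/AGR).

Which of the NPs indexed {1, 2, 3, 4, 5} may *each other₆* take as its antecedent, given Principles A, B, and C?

*each other* is an anaphor, so Principle A applies: it must be bound in its binding domain.
Binding domain of *each other₆*: the embedded TP, whose subject is the senators₃.
*the twins₁* c-commands the anaphor but is outside its binding domain → cannot satisfy Principle A.
*the dancers₂* c-commands the anaphor but is outside its binding domain → cannot satisfy Principle A.
*the senators₃* c-commands the anaphor within its binding domain → licit binder.
*the surgeons₄* does not c-command the anaphor → cannot bind it.
*the architects₅* does not c-command the anaphor → cannot bind it.

{3}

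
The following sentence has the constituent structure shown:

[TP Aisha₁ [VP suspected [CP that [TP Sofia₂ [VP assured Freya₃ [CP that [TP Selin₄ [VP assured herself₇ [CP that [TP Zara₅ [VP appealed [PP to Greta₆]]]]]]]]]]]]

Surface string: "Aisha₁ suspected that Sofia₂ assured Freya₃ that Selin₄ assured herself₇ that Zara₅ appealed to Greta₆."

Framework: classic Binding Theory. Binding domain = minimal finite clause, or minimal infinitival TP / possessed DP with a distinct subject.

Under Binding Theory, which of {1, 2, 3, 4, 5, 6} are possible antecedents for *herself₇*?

*herself* is an anaphor, so Principle A applies: it must be bound in its binding domain.
Binding domain of *herself₇*: the embedded TP, whose subject is Selin₄.
*Aisha₁* c-commands the anaphor but is outside its binding domain → cannot satisfy Principle A.
*Sofia₂* c-commands the anaphor but is outside its binding domain → cannot satisfy Principle A.
*Freya₃* c-commands the anaphor but is outside its binding domain → cannot satisfy Principle A.
*Selin₄* c-commands the anaphor within its binding domain → licit binder.
*Zara₅* does not c-command the anaphor → cannot bind it.
*Greta₆* does not c-command the anaphor → cannot bind it.

{4}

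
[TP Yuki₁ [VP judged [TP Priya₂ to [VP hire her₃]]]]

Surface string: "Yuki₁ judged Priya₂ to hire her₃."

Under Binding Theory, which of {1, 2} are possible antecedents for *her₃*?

*her* is a pronoun, so Principle B applies: it must be free in its binding domain.
Binding domain of *her₃*: the embedded TP, whose subject is Priya₂.
*Yuki₁* c-commands the pronoun but from outside its binding domain, and is not c-commanded by it → coindexation permitted.
*Priya₂* c-commands the pronoun within its binding domain → coindexation would violate Principle B.

{1}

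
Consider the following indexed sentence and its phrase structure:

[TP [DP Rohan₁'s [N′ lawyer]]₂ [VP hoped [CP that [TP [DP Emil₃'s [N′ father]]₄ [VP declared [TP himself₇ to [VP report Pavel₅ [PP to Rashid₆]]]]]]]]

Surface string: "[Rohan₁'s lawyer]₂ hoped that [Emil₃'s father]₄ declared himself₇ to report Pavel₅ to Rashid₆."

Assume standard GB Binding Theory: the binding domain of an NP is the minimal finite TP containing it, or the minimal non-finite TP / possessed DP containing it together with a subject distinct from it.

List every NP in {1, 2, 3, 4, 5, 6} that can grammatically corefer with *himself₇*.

*himself* is an anaphor, so Principle A applies: it must be bound in its binding domain.
Binding domain of *himself₇*: the embedded TP, whose subject is [Emil₃'s father]₄.
*Rohan₁* does not c-command the anaphor → cannot bind it.
*[Rohan₁'s lawyer]₂* c-commands the anaphor but is outside its binding domain → cannot satisfy Principle A.
*Emil₃* does not c-command the anaphor → cannot bind it.
*[Emil₃'s father]₄* c-commands the anaphor within its binding domain → licit binder.
*Pavel₅* does not c-command the anaphor → cannot bind it.
*Rashid₆* does not c-command the anaphor → cannot bind it.

{4}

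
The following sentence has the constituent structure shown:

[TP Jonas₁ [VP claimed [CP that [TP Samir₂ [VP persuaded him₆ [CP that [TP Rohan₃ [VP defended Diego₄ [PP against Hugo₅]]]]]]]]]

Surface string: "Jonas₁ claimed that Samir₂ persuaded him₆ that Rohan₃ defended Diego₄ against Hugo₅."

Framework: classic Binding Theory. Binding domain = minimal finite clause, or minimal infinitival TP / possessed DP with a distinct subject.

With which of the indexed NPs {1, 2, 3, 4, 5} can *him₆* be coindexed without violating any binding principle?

{1}

*him* is a pronoun, so Principle B applies: it must be free in its binding domain.
Binding domain of *him₆*: the embedded TP, whose subject is Samir₂.
*Jonas₁* c-commands the pronoun but from outside its binding domain, and is not c-commanded by it → coindexation permitted.
*Samir₂* c-commands the pronoun within its binding domain → coindexation would violate Principle B.
*Rohan₃*: the pronoun c-commands this R-expression → coindexation would violate Principle C on *Rohan₃*.
*Diego₄*: the pronoun c-commands this R-expression → coindexation would violate Principle C on *Diego₄*.
*Hugo₅*: the pronoun c-commands this R-expression → coindexation would violate Principle C on *Hugo₅*.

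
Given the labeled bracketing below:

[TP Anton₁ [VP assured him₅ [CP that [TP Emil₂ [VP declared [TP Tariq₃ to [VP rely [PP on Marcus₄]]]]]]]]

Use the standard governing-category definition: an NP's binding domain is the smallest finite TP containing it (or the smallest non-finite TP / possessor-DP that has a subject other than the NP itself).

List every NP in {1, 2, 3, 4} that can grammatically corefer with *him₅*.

*him* is a pronoun, so Principle B applies: it must be free in its binding domain.
Binding domain of *him₅*: the matrix TP, whose subject is Anton₁.
*Anton₁* c-commands the pronoun within its binding domain → coindexation would violate Principle B.
*Emil₂*: the pronoun c-commands this R-expression → coindexation would violate Principle C on *Emil₂*.
*Tariq₃*: the pronoun c-commands this R-expression → coindexation would violate Principle C on *Tariq₃*.
*Marcus₄*: the pronoun c-commands this R-expression → coindexation would violate Principle C on *Marcus₄*.

none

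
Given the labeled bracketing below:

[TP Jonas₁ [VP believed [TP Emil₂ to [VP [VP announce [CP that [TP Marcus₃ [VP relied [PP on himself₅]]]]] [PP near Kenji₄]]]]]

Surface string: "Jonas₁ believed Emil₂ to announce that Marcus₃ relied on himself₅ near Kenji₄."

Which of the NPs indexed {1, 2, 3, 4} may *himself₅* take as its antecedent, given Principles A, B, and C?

{3}

*himself* is an anaphor, so Principle A applies: it must be bound in its binding domain.
Binding domain of *himself₅*: the embedded TP, whose subject is Marcus₃.
*Jonas₁* c-commands the anaphor but is outside its binding domain → cannot satisfy Principle A.
*Emil₂* c-commands the anaphor but is outside its binding domain → cannot satisfy Principle A.
*Marcus₃* c-commands the anaphor within its binding domain → licit binder.
*Kenji₄* does not c-command the anaphor → cannot bind it.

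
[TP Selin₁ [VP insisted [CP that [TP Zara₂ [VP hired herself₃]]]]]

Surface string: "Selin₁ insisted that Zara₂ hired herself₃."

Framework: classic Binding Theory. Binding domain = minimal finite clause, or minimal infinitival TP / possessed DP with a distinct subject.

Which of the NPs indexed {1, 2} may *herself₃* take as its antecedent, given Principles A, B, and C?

*herself* is an anaphor, so Principle A applies: it must be bound in its binding domain.
Binding domain of *herself₃*: the embedded TP, whose subject is Zara₂.
*Selin₁* c-commands the anaphor but is outside its binding domain → cannot satisfy Principle A.
*Zara₂* c-commands the anaphor within its binding domain → licit binder.

{2}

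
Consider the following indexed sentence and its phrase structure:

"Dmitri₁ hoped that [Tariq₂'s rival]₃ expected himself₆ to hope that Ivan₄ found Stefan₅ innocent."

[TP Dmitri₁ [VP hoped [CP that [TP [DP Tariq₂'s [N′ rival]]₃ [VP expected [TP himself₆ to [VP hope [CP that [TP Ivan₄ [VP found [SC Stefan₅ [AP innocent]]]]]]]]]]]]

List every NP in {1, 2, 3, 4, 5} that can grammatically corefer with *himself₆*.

{3}

*himself* is an anaphor, so Principle A applies: it must be bound in its binding domain.
Binding domain of *himself₆*: the embedded TP, whose subject is [Tariq₂'s rival]₃.
*Dmitri₁* c-commands the anaphor but is outside its binding domain → cannot satisfy Principle A.
*Tariq₂* does not c-command the anaphor → cannot bind it.
*[Tariq₂'s rival]₃* c-commands the anaphor within its binding domain → licit binder.
*Ivan₄* does not c-command the anaphor → cannot bind it.
*Stefan₅* does not c-command the anaphor → cannot bind it.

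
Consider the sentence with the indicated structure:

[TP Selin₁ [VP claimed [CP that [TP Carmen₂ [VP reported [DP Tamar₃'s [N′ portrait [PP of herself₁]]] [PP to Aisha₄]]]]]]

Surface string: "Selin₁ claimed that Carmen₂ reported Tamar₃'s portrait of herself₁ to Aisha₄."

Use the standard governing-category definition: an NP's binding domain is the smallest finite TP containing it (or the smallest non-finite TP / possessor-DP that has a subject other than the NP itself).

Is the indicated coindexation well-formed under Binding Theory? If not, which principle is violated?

The two coindexed NPs are *Selin₁* and *herself₁*.
*herself₁* is an anaphor. Principle A requires it to be bound within its binding domain — the possessed DP, whose subject is Tamar₃.
Within that domain it is c-commanded by *Tamar₃*, which does not share its index.
*Selin₁* does c-command the anaphor, but from outside its binding domain.
The anaphor is unbound in its domain → Principle A violation.

Principle A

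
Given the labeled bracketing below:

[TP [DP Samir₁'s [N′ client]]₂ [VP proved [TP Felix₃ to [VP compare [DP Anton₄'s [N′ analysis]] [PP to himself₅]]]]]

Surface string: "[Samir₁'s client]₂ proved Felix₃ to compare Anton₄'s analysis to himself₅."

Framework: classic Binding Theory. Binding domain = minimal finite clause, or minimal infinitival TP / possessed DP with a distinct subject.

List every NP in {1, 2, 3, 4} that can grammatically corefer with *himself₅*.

{3}

*himself* is an anaphor, so Principle A applies: it must be bound in its binding domain.
Binding domain of *himself₅*: the embedded TP, whose subject is Felix₃.
*Samir₁* does not c-command the anaphor → cannot bind it.
*[Samir₁'s client]₂* c-commands the anaphor but is outside its binding domain → cannot satisfy Principle A.
*Felix₃* c-commands the anaphor within its binding domain → licit binder.
*Anton₄* does not c-command the anaphor → cannot bind it.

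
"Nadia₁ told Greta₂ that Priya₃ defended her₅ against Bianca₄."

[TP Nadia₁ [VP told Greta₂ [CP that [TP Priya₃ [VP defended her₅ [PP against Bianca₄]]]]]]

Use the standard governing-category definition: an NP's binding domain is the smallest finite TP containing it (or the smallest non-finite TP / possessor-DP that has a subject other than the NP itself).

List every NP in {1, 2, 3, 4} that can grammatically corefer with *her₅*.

{1, 2}

*her* is a pronoun, so Principle B applies: it must be free in its binding domain.
Binding domain of *her₅*: the embedded TP, whose subject is Priya₃.
*Nadia₁* c-commands the pronoun but from outside its binding domain, and is not c-commanded by it → coindexation permitted.
*Greta₂* c-commands the pronoun but from outside its binding domain, and is not c-commanded by it → coindexation permitted.
*Priya₃* c-commands the pronoun within its binding domain → coindexation would violate Principle B.
*Bianca₄*: the pronoun c-commands this R-expression → coindexation would violate Principle C on *Bianca₄*.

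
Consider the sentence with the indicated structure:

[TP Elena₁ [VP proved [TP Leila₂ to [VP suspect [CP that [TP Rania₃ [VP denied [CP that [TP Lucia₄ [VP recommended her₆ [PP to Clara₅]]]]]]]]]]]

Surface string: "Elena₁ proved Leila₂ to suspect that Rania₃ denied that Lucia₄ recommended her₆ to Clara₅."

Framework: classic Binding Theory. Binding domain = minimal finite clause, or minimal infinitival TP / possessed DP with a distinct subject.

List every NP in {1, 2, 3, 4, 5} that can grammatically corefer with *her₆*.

{1, 2, 3}

*her* is a pronoun, so Principle B applies: it must be free in its binding domain.
Binding domain of *her₆*: the embedded TP, whose subject is Lucia₄.
*Elena₁* c-commands the pronoun but from outside its binding domain, and is not c-commanded by it → coindexation permitted.
*Leila₂* c-commands the pronoun but from outside its binding domain, and is not c-commanded by it → coindexation permitted.
*Rania₃* c-commands the pronoun but from outside its binding domain, and is not c-commanded by it → coindexation permitted.
*Lucia₄* c-commands the pronoun within its binding domain → coindexation would violate Principle B.
*Clara₅*: the pronoun c-commands this R-expression → coindexation would violate Principle C on *Clara₅*.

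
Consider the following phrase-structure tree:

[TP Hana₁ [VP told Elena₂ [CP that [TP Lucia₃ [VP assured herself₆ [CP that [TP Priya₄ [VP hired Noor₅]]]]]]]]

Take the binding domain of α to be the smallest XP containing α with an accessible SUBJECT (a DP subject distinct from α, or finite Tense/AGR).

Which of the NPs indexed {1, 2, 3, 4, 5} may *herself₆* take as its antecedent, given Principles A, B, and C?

*herself* is an anaphor, so Principle A applies: it must be bound in its binding domain.
Binding domain of *herself₆*: the embedded TP, whose subject is Lucia₃.
*Hana₁* c-commands the anaphor but is outside its binding domain → cannot satisfy Principle A.
*Elena₂* c-commands the anaphor but is outside its binding domain → cannot satisfy Principle A.
*Lucia₃* c-commands the anaphor within its binding domain → licit binder.
*Priya₄* does not c-command the anaphor → cannot bind it.
*Noor₅* does not c-command the anaphor → cannot bind it.

{3}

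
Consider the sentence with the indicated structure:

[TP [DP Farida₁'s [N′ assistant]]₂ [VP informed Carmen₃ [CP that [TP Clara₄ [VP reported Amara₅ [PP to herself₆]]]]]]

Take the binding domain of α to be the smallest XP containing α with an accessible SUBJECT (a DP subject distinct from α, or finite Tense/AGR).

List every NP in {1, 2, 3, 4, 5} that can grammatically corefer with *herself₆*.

{4, 5}

*herself* is an anaphor, so Principle A applies: it must be bound in its binding domain.
Binding domain of *herself₆*: the embedded TP, whose subject is Clara₄.
*Farida₁* does not c-command the anaphor → cannot bind it.
*[Farida₁'s assistant]₂* c-commands the anaphor but is outside its binding domain → cannot satisfy Principle A.
*Carmen₃* c-commands the anaphor but is outside its binding domain → cannot satisfy Principle A.
*Clara₄* c-commands the anaphor within its binding domain → licit binder.
*Amara₅* c-commands the anaphor within its binding domain → licit binder.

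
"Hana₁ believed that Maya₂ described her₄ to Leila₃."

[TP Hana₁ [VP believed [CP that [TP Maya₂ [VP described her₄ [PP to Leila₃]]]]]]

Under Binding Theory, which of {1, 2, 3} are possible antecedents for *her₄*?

*her* is a pronoun, so Principle B applies: it must be free in its binding domain.
Binding domain of *her₄*: the embedded TP, whose subject is Maya₂.
*Hana₁* c-commands the pronoun but from outside its binding domain, and is not c-commanded by it → coindexation permitted.
*Maya₂* c-commands the pronoun within its binding domain → coindexation would violate Principle B.
*Leila₃*: the pronoun c-commands this R-expression → coindexation would violate Principle C on *Leila₃*.

{1}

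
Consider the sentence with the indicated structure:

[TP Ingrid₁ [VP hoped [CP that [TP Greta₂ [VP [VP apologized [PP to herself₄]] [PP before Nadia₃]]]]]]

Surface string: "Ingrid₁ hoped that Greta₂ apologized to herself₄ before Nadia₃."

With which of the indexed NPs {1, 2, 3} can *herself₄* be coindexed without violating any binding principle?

{2}

*herself* is an anaphor, so Principle A applies: it must be bound in its binding domain.
Binding domain of *herself₄*: the embedded TP, whose subject is Greta₂.
*Ingrid₁* c-commands the anaphor but is outside its binding domain → cannot satisfy Principle A.
*Greta₂* c-commands the anaphor within its binding domain → licit binder.
*Nadia₃* does not c-command the anaphor → cannot bind it.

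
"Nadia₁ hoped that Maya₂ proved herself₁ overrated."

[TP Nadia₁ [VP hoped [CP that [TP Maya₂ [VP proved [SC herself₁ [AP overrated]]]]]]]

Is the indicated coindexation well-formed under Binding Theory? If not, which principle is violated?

Principle A

The two coindexed NPs are *Nadia₁* and *herself₁*.
*herself₁* is an anaphor. Principle A requires it to be bound within its binding domain — the embedded TP, whose subject is Maya₂.
Within that domain it is c-commanded by *Maya₂*, which does not share its index.
*Nadia₁* does c-command the anaphor, but from outside its binding domain.
The anaphor is unbound in its domain → Principle A violation.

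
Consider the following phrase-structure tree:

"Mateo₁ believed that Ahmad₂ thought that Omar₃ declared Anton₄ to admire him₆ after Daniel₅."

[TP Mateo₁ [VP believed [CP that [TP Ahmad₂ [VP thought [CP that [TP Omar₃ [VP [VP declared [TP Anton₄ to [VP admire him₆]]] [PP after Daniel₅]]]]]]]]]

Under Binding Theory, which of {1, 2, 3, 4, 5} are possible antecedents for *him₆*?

{1, 2, 3, 5}

*him* is a pronoun, so Principle B applies: it must be free in its binding domain.
Binding domain of *him₆*: the embedded TP, whose subject is Anton₄.
*Mateo₁* c-commands the pronoun but from outside its binding domain, and is not c-commanded by it → coindexation permitted.
*Ahmad₂* c-commands the pronoun but from outside its binding domain, and is not c-commanded by it → coindexation permitted.
*Omar₃* c-commands the pronoun but from outside its binding domain, and is not c-commanded by it → coindexation permitted.
*Anton₄* c-commands the pronoun within its binding domain → coindexation would violate Principle B.
*Daniel₅* and the pronoun do not c-command one another → neither Principle B nor Principle C is at stake; coindexation permitted.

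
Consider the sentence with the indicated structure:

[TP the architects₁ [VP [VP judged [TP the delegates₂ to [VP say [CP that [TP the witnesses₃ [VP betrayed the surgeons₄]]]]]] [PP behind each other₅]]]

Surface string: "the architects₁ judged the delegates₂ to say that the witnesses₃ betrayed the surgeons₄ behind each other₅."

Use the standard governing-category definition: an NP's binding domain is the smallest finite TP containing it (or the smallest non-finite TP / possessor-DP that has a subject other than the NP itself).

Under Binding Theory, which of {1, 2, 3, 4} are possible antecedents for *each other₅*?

*each other* is an anaphor, so Principle A applies: it must be bound in its binding domain.
Binding domain of *each other₅*: the matrix TP, whose subject is the architects₁.
*the architects₁* c-commands the anaphor within its binding domain → licit binder.
*the delegates₂* does not c-command the anaphor → cannot bind it.
*the witnesses₃* does not c-command the anaphor → cannot bind it.
*the surgeons₄* does not c-command the anaphor → cannot bind it.

{1}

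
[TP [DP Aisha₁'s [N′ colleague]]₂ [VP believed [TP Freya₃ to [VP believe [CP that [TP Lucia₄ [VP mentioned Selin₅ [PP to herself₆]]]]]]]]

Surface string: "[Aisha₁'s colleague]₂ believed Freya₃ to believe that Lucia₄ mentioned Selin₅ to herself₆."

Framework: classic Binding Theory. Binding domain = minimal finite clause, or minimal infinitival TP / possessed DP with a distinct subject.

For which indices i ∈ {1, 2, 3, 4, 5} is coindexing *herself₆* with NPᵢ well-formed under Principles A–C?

*herself* is an anaphor, so Principle A applies: it must be bound in its binding domain.
Binding domain of *herself₆*: the embedded TP, whose subject is Lucia₄.
*Aisha₁* does not c-command the anaphor → cannot bind it.
*[Aisha₁'s colleague]₂* c-commands the anaphor but is outside its binding domain → cannot satisfy Principle A.
*Freya₃* c-commands the anaphor but is outside its binding domain → cannot satisfy Principle A.
*Lucia₄* c-commands the anaphor within its binding domain → licit binder.
*Selin₅* c-commands the anaphor within its binding domain → licit binder.

{4, 5}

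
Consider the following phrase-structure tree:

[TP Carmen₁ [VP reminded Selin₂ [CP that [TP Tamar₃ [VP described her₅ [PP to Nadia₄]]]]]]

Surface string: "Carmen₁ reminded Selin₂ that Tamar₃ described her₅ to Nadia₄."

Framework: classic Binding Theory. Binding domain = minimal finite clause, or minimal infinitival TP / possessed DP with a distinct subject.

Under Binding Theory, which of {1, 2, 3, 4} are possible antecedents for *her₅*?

*her* is a pronoun, so Principle B applies: it must be free in its binding domain.
Binding domain of *her₅*: the embedded TP, whose subject is Tamar₃.
*Carmen₁* c-commands the pronoun but from outside its binding domain, and is not c-commanded by it → coindexation permitted.
*Selin₂* c-commands the pronoun but from outside its binding domain, and is not c-commanded by it → coindexation permitted.
*Tamar₃* c-commands the pronoun within its binding domain → coindexation would violate Principle B.
*Nadia₄*: the pronoun c-commands this R-expression → coindexation would violate Principle C on *Nadia₄*.

{1, 2}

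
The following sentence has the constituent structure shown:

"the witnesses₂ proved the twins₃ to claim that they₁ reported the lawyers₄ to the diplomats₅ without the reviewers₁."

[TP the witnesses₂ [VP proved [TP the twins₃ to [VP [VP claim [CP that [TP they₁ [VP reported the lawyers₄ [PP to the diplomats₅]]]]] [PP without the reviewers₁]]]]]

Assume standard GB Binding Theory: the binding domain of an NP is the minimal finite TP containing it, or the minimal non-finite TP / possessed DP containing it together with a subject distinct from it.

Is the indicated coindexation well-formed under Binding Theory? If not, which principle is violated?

grammatical

The two coindexed NPs are *the reviewers₁* and *they₁*.
*they₁* is a pronoun; nothing c-commands it within its binding domain (the embedded TP.), so Principle B holds trivially.
*the reviewers₁* is an R-expression; *they₁* does not c-command it, and no other NP shares its index, so Principle C is satisfied.
All principles are respected.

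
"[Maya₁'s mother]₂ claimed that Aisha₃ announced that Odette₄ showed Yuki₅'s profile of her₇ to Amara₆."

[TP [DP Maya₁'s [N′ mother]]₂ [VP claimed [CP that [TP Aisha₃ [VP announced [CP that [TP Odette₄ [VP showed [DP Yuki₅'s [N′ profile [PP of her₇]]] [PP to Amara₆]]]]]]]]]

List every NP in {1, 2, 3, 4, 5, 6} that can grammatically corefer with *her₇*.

{1, 2, 3, 4, 6}

*her* is a pronoun, so Principle B applies: it must be free in its binding domain.
Binding domain of *her₇*: the possessed DP, whose subject is Yuki₅.
*Maya₁* and the pronoun do not c-command one another → neither Principle B nor Principle C is at stake; coindexation permitted.
*[Maya₁'s mother]₂* c-commands the pronoun but from outside its binding domain, and is not c-commanded by it → coindexation permitted.
*Aisha₃* c-commands the pronoun but from outside its binding domain, and is not c-commanded by it → coindexation permitted.
*Odette₄* c-commands the pronoun but from outside its binding domain, and is not c-commanded by it → coindexation permitted.
*Yuki₅* c-commands the pronoun within its binding domain → coindexation would violate Principle B.
*Amara₆* and the pronoun do not c-command one another → neither Principle B nor Principle C is at stake; coindexation permitted.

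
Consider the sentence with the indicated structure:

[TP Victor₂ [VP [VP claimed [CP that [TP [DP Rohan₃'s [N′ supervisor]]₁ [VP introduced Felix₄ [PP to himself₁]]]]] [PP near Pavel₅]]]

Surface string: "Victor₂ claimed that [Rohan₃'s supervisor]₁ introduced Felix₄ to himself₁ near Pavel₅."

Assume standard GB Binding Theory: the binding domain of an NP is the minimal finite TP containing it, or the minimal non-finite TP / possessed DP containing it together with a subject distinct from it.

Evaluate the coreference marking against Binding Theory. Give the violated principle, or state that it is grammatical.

grammatical

The two coindexed NPs are *[Rohan₃'s supervisor]₁* and *himself₁*.
*himself₁* is an anaphor; its binding domain is the embedded TP, whose subject is [Rohan₃'s supervisor]₁. *[Rohan₃'s supervisor]₁* c-commands it within that domain and shares its index, so Principle A is satisfied.
*[Rohan₃'s supervisor]₁* is an R-expression; *himself₁* does not c-command it, and no other NP shares its index, so Principle C is satisfied.
All principles are respected.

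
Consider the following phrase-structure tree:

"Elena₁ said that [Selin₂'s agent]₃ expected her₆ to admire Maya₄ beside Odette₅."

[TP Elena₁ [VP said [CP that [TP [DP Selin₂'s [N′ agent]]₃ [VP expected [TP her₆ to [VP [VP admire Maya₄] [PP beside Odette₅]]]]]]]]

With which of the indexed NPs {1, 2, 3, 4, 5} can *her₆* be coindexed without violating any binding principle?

{1, 2}

*her* is a pronoun, so Principle B applies: it must be free in its binding domain.
Binding domain of *her₆*: the embedded TP, whose subject is [Selin₂'s agent]₃.
*Elena₁* c-commands the pronoun but from outside its binding domain, and is not c-commanded by it → coindexation permitted.
*Selin₂* and the pronoun do not c-command one another → neither Principle B nor Principle C is at stake; coindexation permitted.
*[Selin₂'s agent]₃* c-commands the pronoun within its binding domain → coindexation would violate Principle B.
*Maya₄*: the pronoun c-commands this R-expression → coindexation would violate Principle C on *Maya₄*.
*Odette₅*: the pronoun c-commands this R-expression → coindexation would violate Principle C on *Odette₅*.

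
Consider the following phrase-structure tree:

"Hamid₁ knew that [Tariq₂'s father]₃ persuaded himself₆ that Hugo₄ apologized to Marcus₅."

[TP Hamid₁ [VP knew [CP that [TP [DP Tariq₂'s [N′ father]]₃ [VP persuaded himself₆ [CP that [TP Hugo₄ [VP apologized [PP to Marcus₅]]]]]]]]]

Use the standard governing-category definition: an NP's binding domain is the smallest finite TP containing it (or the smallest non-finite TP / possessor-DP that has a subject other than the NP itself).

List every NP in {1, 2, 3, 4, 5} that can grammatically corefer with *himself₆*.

{3}

*himself* is an anaphor, so Principle A applies: it must be bound in its binding domain.
Binding domain of *himself₆*: the embedded TP, whose subject is [Tariq₂'s father]₃.
*Hamid₁* c-commands the anaphor but is outside its binding domain → cannot satisfy Principle A.
*Tariq₂* does not c-command the anaphor → cannot bind it.
*[Tariq₂'s father]₃* c-commands the anaphor within its binding domain → licit binder.
*Hugo₄* does not c-command the anaphor → cannot bind it.
*Marcus₅* does not c-command the anaphor → cannot bind it.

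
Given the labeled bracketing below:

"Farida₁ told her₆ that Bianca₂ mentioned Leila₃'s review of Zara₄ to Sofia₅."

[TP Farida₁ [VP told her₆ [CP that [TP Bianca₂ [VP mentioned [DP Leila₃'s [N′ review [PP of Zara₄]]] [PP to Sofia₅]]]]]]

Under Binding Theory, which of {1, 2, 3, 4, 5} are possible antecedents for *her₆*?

none

*her* is a pronoun, so Principle B applies: it must be free in its binding domain.
Binding domain of *her₆*: the matrix TP, whose subject is Farida₁.
*Farida₁* c-commands the pronoun within its binding domain → coindexation would violate Principle B.
*Bianca₂*: the pronoun c-commands this R-expression → coindexation would violate Principle C on *Bianca₂*.
*Leila₃*: the pronoun c-commands this R-expression → coindexation would violate Principle C on *Leila₃*.
*Zara₄*: the pronoun c-commands this R-expression → coindexation would violate Principle C on *Zara₄*.
*Sofia₅*: the pronoun c-commands this R-expression → coindexation would violate Principle C on *Sofia₅*.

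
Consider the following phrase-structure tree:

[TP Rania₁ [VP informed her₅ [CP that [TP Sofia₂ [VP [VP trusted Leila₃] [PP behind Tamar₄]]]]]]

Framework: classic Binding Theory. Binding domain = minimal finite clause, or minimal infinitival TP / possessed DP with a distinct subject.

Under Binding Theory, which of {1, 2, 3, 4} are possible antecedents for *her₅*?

none

*her* is a pronoun, so Principle B applies: it must be free in its binding domain.
Binding domain of *her₅*: the matrix TP, whose subject is Rania₁.
*Rania₁* c-commands the pronoun within its binding domain → coindexation would violate Principle B.
*Sofia₂*: the pronoun c-commands this R-expression → coindexation would violate Principle C on *Sofia₂*.
*Leila₃*: the pronoun c-commands this R-expression → coindexation would violate Principle C on *Leila₃*.
*Tamar₄*: the pronoun c-commands this R-expression → coindexation would violate Principle C on *Tamar₄*.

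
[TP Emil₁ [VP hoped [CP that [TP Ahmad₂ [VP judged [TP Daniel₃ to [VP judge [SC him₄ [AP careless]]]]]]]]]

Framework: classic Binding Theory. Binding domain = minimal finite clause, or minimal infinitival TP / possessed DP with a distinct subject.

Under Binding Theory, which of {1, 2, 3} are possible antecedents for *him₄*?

{1, 2}

*him* is a pronoun, so Principle B applies: it must be free in its binding domain.
Binding domain of *him₄*: the embedded TP, whose subject is Daniel₃.
*Emil₁* c-commands the pronoun but from outside its binding domain, and is not c-commanded by it → coindexation permitted.
*Ahmad₂* c-commands the pronoun but from outside its binding domain, and is not c-commanded by it → coindexation permitted.
*Daniel₃* c-commands the pronoun within its binding domain → coindexation would violate Principle B.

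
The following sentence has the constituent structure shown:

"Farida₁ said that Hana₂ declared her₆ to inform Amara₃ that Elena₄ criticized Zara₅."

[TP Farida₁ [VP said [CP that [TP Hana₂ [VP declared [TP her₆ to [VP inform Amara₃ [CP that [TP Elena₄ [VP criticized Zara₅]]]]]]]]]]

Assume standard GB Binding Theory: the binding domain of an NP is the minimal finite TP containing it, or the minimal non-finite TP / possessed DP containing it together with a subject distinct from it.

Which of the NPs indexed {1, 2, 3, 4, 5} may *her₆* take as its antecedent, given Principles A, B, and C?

*her* is a pronoun, so Principle B applies: it must be free in its binding domain.
Binding domain of *her₆*: the embedded TP, whose subject is Hana₂.
*Farida₁* c-commands the pronoun but from outside its binding domain, and is not c-commanded by it → coindexation permitted.
*Hana₂* c-commands the pronoun within its binding domain → coindexation would violate Principle B.
*Amara₃*: the pronoun c-commands this R-expression → coindexation would violate Principle C on *Amara₃*.
*Elena₄*: the pronoun c-commands this R-expression → coindexation would violate Principle C on *Elena₄*.
*Zara₅*: the pronoun c-commands this R-expression → coindexation would violate Principle C on *Zara₅*.

{1}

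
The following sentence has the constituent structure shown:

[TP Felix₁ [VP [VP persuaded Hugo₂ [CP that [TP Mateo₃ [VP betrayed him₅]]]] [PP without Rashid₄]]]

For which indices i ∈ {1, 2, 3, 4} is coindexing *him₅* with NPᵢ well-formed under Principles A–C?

{1, 2, 4}

*him* is a pronoun, so Principle B applies: it must be free in its binding domain.
Binding domain of *him₅*: the embedded TP, whose subject is Mateo₃.
*Felix₁* c-commands the pronoun but from outside its binding domain, and is not c-commanded by it → coindexation permitted.
*Hugo₂* c-commands the pronoun but from outside its binding domain, and is not c-commanded by it → coindexation permitted.
*Mateo₃* c-commands the pronoun within its binding domain → coindexation would violate Principle B.
*Rashid₄* and the pronoun do not c-command one another → neither Principle B nor Principle C is at stake; coindexation permitted.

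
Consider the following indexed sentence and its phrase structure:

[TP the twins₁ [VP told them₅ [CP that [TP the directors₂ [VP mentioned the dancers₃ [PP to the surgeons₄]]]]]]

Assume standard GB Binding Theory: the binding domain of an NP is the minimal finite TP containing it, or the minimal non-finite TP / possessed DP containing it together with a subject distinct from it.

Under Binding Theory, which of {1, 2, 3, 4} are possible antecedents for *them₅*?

none

*them* is a pronoun, so Principle B applies: it must be free in its binding domain.
Binding domain of *them₅*: the matrix TP, whose subject is the twins₁.
*the twins₁* c-commands the pronoun within its binding domain → coindexation would violate Principle B.
*the directors₂*: the pronoun c-commands this R-expression → coindexation would violate Principle C on *the directors₂*.
*the dancers₃*: the pronoun c-commands this R-expression → coindexation would violate Principle C on *the dancers₃*.
*the surgeons₄*: the pronoun c-commands this R-expression → coindexation would violate Principle C on *the surgeons₄*.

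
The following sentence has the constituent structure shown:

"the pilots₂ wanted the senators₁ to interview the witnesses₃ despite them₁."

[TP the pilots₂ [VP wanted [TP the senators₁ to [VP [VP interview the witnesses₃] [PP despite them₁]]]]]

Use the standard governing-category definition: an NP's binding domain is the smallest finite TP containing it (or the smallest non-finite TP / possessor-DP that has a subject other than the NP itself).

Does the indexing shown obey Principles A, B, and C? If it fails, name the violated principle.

The two coindexed NPs are *the senators₁* and *them₁*.
*them₁* is a pronoun. Its binding domain is the embedded TP, whose subject is the senators₁.
*the senators₁* c-commands it within that domain and carries the same index.
The pronoun is locally bound → Principle B violation.

Principle B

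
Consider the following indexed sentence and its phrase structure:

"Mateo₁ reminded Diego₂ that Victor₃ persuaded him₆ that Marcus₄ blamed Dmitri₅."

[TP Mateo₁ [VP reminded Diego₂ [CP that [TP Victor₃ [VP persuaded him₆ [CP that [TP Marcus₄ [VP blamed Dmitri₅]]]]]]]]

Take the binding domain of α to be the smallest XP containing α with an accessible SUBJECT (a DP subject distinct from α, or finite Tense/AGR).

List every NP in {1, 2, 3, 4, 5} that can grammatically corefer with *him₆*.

*him* is a pronoun, so Principle B applies: it must be free in its binding domain.
Binding domain of *him₆*: the embedded TP, whose subject is Victor₃.
*Mateo₁* c-commands the pronoun but from outside its binding domain, and is not c-commanded by it → coindexation permitted.
*Diego₂* c-commands the pronoun but from outside its binding domain, and is not c-commanded by it → coindexation permitted.
*Victor₃* c-commands the pronoun within its binding domain → coindexation would violate Principle B.
*Marcus₄*: the pronoun c-commands this R-expression → coindexation would violate Principle C on *Marcus₄*.
*Dmitri₅*: the pronoun c-commands this R-expression → coindexation would violate Principle C on *Dmitri₅*.

{1, 2}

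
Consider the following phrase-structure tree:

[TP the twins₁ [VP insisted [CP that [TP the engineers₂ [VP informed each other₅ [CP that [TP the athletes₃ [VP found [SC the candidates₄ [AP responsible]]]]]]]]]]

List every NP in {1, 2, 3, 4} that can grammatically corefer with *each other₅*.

{2}

*each other* is an anaphor, so Principle A applies: it must be bound in its binding domain.
Binding domain of *each other₅*: the embedded TP, whose subject is the engineers₂.
*the twins₁* c-commands the anaphor but is outside its binding domain → cannot satisfy Principle A.
*the engineers₂* c-commands the anaphor within its binding domain → licit binder.
*the athletes₃* does not c-command the anaphor → cannot bind it.
*the candidates₄* does not c-command the anaphor → cannot bind it.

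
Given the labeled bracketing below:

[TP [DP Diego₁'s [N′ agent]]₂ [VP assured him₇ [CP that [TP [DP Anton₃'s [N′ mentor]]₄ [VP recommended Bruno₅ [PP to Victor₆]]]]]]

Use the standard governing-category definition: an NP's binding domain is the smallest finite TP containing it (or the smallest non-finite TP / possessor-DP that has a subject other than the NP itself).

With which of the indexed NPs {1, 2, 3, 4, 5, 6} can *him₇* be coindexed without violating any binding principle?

{1}

*him* is a pronoun, so Principle B applies: it must be free in its binding domain.
Binding domain of *him₇*: the matrix TP, whose subject is [Diego₁'s agent]₂.
*Diego₁* and the pronoun do not c-command one another → neither Principle B nor Principle C is at stake; coindexation permitted.
*[Diego₁'s agent]₂* c-commands the pronoun within its binding domain → coindexation would violate Principle B.
*Anton₃*: the pronoun c-commands this R-expression → coindexation would violate Principle C on *Anton₃*.
*[Anton₃'s mentor]₄*: the pronoun c-commands this R-expression → coindexation would violate Principle C on *[Anton₃'s mentor]₄*.
*Bruno₅*: the pronoun c-commands this R-expression → coindexation would violate Principle C on *Bruno₅*.
*Victor₆*: the pronoun c-commands this R-expression → coindexation would violate Principle C on *Victor₆*.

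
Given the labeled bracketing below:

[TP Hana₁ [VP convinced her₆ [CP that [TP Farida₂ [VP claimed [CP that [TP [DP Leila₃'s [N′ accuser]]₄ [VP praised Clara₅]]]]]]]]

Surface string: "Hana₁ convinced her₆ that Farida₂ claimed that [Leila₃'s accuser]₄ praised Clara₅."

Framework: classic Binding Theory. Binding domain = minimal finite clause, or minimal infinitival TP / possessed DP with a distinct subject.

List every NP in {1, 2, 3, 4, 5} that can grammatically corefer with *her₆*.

none

*her* is a pronoun, so Principle B applies: it must be free in its binding domain.
Binding domain of *her₆*: the matrix TP, whose subject is Hana₁.
*Hana₁* c-commands the pronoun within its binding domain → coindexation would violate Principle B.
*Farida₂*: the pronoun c-commands this R-expression → coindexation would violate Principle C on *Farida₂*.
*Leila₃*: the pronoun c-commands this R-expression → coindexation would violate Principle C on *Leila₃*.
*[Leila₃'s accuser]₄*: the pronoun c-commands this R-expression → coindexation would violate Principle C on *[Leila₃'s accuser]₄*.
*Clara₅*: the pronoun c-commands this R-expression → coindexation would violate Principle C on *Clara₅*.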